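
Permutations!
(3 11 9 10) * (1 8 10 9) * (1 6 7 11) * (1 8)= (3 8 10)(6 7 11)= [0, 1, 2, 8, 4, 5, 7, 11, 10, 9, 3, 6]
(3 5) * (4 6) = (3 5)(4 6) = [0, 1, 2, 5, 6, 3, 4]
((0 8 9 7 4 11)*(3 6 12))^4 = (0 4 9)(3 6 12)(7 8 11)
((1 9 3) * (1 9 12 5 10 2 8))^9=(1 10)(2 12)(3 9)(5 8)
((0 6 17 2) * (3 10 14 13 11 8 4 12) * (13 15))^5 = ((0 6 17 2)(3 10 14 15 13 11 8 4 12))^5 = (0 6 17 2)(3 11 10 8 14 4 15 12 13)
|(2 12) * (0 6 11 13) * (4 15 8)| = |(0 6 11 13)(2 12)(4 15 8)| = 12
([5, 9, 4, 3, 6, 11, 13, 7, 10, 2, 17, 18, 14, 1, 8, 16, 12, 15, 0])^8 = (18)(1 2 6)(4 13 9)(8 10 17 15 16 12 14)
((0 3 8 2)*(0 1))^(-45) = ((0 3 8 2 1))^(-45) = (8)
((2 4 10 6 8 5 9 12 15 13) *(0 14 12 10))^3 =(0 15 4 12 2 14 13)(5 6 9 8 10)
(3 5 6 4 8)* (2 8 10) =(2 8 3 5 6 4 10) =[0, 1, 8, 5, 10, 6, 4, 7, 3, 9, 2]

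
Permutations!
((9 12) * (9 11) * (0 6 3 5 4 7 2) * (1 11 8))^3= ((0 6 3 5 4 7 2)(1 11 9 12 8))^3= (0 5 2 3 7 6 4)(1 12 11 8 9)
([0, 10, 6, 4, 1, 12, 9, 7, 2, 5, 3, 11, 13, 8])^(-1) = [0, 4, 8, 10, 3, 9, 2, 7, 13, 6, 1, 11, 5, 12]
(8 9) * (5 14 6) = (5 14 6)(8 9) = [0, 1, 2, 3, 4, 14, 5, 7, 9, 8, 10, 11, 12, 13, 6]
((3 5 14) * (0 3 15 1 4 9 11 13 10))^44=(15)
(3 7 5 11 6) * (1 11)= (1 11 6 3 7 5)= [0, 11, 2, 7, 4, 1, 3, 5, 8, 9, 10, 6]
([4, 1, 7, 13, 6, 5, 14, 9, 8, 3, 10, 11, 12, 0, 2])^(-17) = (0 4 6 14 2 7 9 3 13)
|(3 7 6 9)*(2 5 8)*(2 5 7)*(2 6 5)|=12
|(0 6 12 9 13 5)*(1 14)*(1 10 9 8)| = 10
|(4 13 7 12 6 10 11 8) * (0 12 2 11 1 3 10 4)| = |(0 12 6 4 13 7 2 11 8)(1 3 10)| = 9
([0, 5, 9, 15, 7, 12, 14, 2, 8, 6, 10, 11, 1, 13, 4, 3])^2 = [0, 12, 6, 3, 2, 1, 4, 9, 8, 14, 10, 11, 5, 13, 7, 15]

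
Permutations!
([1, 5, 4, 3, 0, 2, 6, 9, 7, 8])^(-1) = [4, 0, 5, 3, 2, 1, 6, 8, 9, 7]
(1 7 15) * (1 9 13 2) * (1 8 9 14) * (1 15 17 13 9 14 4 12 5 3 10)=(1 7 17 13 2 8 14 15 4 12 5 3 10)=[0, 7, 8, 10, 12, 3, 6, 17, 14, 9, 1, 11, 5, 2, 15, 4, 16, 13]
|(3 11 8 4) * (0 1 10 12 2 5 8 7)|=11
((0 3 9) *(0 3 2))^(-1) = ((0 2)(3 9))^(-1) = (0 2)(3 9)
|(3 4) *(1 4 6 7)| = 5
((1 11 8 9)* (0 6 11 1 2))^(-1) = ((0 6 11 8 9 2))^(-1) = (0 2 9 8 11 6)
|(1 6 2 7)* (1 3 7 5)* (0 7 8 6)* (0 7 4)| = 14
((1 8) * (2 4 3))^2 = ((1 8)(2 4 3))^2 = (8)(2 3 4)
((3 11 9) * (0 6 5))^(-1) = (0 5 6)(3 9 11)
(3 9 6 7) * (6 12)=(3 9 12 6 7)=[0, 1, 2, 9, 4, 5, 7, 3, 8, 12, 10, 11, 6]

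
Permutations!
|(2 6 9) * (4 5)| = 6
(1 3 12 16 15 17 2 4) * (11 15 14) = (1 3 12 16 14 11 15 17 2 4) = [0, 3, 4, 12, 1, 5, 6, 7, 8, 9, 10, 15, 16, 13, 11, 17, 14, 2]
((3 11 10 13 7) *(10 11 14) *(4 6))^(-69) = (3 14 10 13 7)(4 6)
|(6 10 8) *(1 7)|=|(1 7)(6 10 8)|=6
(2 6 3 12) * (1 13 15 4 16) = (1 13 15 4 16)(2 6 3 12) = [0, 13, 6, 12, 16, 5, 3, 7, 8, 9, 10, 11, 2, 15, 14, 4, 1]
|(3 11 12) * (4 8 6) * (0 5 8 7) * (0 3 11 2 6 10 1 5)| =|(1 5 8 10)(2 6 4 7 3)(11 12)| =20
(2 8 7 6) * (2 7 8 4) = (8)(2 4)(6 7) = [0, 1, 4, 3, 2, 5, 7, 6, 8]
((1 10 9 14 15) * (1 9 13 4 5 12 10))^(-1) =((4 5 12 10 13)(9 14 15))^(-1) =(4 13 10 12 5)(9 15 14)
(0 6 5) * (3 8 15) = (0 6 5)(3 8 15) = [6, 1, 2, 8, 4, 0, 5, 7, 15, 9, 10, 11, 12, 13, 14, 3]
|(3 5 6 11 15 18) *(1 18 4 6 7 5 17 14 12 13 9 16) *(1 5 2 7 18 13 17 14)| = 20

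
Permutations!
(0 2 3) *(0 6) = (0 2 3 6) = [2, 1, 3, 6, 4, 5, 0]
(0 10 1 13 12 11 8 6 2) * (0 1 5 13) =[10, 0, 1, 3, 4, 13, 2, 7, 6, 9, 5, 8, 11, 12] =(0 10 5 13 12 11 8 6 2 1)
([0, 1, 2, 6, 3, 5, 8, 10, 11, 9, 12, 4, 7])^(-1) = (3 4 11 8 6)(7 12 10)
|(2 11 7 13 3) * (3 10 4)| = 7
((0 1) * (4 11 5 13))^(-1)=(0 1)(4 13 5 11)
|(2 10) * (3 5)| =2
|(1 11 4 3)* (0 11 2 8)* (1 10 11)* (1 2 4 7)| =|(0 2 8)(1 4 3 10 11 7)| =6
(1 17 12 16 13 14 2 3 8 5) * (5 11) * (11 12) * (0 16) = (0 16 13 14 2 3 8 12)(1 17 11 5) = [16, 17, 3, 8, 4, 1, 6, 7, 12, 9, 10, 5, 0, 14, 2, 15, 13, 11]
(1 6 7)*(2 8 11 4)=(1 6 7)(2 8 11 4)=[0, 6, 8, 3, 2, 5, 7, 1, 11, 9, 10, 4]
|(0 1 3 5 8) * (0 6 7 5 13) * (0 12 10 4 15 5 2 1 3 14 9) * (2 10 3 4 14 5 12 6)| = |(0 4 15 12 3 13 6 7 10 14 9)(1 5 8 2)| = 44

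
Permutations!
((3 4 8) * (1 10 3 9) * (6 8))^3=((1 10 3 4 6 8 9))^3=(1 4 9 3 8 10 6)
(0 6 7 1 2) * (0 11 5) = (0 6 7 1 2 11 5) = [6, 2, 11, 3, 4, 0, 7, 1, 8, 9, 10, 5]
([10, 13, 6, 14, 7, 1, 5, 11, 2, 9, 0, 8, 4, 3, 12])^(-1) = [10, 5, 8, 13, 12, 6, 2, 4, 11, 9, 0, 7, 14, 1, 3]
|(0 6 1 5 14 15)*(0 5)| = 3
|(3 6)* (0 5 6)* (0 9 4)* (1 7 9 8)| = |(0 5 6 3 8 1 7 9 4)| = 9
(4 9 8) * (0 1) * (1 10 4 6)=(0 10 4 9 8 6 1)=[10, 0, 2, 3, 9, 5, 1, 7, 6, 8, 4]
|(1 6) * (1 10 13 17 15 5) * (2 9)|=14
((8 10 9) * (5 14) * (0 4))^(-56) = (14)(8 10 9)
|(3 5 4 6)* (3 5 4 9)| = 5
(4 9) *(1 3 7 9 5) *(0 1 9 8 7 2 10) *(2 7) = (0 1 3 7 8 2 10)(4 5 9) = [1, 3, 10, 7, 5, 9, 6, 8, 2, 4, 0]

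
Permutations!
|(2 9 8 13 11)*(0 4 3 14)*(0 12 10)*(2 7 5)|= 42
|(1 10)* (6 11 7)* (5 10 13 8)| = 15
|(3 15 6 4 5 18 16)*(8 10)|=14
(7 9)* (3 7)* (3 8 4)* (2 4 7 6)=(2 4 3 6)(7 9 8)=[0, 1, 4, 6, 3, 5, 2, 9, 7, 8]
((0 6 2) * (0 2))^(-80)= (6)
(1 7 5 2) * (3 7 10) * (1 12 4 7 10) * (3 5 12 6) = (2 6 3 10 5)(4 7 12) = [0, 1, 6, 10, 7, 2, 3, 12, 8, 9, 5, 11, 4]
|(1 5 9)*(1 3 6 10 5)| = |(3 6 10 5 9)| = 5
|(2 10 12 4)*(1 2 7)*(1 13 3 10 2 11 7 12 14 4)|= |(1 11 7 13 3 10 14 4 12)|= 9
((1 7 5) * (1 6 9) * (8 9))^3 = ((1 7 5 6 8 9))^3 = (1 6)(5 9)(7 8)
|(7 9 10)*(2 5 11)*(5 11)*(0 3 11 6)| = |(0 3 11 2 6)(7 9 10)| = 15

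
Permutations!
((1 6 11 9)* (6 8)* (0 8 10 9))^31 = (0 11 6 8)(1 10 9)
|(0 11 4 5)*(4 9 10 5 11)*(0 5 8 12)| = |(0 4 11 9 10 8 12)| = 7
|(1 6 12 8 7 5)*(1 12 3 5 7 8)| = |(1 6 3 5 12)| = 5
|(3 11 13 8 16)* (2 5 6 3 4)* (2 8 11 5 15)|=6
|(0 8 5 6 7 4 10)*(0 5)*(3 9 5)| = |(0 8)(3 9 5 6 7 4 10)| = 14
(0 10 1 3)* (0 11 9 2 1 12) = [10, 3, 1, 11, 4, 5, 6, 7, 8, 2, 12, 9, 0] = (0 10 12)(1 3 11 9 2)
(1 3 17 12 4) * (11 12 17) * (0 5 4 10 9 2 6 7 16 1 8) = (17)(0 5 4 8)(1 3 11 12 10 9 2 6 7 16) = [5, 3, 6, 11, 8, 4, 7, 16, 0, 2, 9, 12, 10, 13, 14, 15, 1, 17]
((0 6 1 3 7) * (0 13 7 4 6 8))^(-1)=((0 8)(1 3 4 6)(7 13))^(-1)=(0 8)(1 6 4 3)(7 13)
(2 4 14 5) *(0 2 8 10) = [2, 1, 4, 3, 14, 8, 6, 7, 10, 9, 0, 11, 12, 13, 5] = (0 2 4 14 5 8 10)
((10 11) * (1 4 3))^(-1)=(1 3 4)(10 11)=((1 4 3)(10 11))^(-1)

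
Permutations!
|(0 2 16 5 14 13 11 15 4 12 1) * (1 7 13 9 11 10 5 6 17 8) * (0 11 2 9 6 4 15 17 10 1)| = 12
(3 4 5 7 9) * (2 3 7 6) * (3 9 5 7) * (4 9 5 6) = (2 5 4 7 6)(3 9) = [0, 1, 5, 9, 7, 4, 2, 6, 8, 3]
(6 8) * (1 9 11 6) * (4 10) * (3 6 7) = [0, 9, 2, 6, 10, 5, 8, 3, 1, 11, 4, 7] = (1 9 11 7 3 6 8)(4 10)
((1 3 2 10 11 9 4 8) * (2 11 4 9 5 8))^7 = (1 11 8 3 5)(2 10 4)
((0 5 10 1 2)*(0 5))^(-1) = (1 10 5 2)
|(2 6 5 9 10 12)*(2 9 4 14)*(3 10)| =|(2 6 5 4 14)(3 10 12 9)| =20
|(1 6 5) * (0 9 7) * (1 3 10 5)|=6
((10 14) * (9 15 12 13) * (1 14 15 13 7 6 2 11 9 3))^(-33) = ((1 14 10 15 12 7 6 2 11 9 13 3))^(-33) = (1 15 6 9)(2 13 14 12)(3 10 7 11)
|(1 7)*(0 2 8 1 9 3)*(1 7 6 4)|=6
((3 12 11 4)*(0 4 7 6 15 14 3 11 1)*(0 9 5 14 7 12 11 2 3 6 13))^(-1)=(0 13 7 15 6 14 5 9 1 12 11 3 2 4)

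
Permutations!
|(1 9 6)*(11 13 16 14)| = 12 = |(1 9 6)(11 13 16 14)|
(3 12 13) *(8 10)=(3 12 13)(8 10)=[0, 1, 2, 12, 4, 5, 6, 7, 10, 9, 8, 11, 13, 3]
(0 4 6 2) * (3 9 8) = [4, 1, 0, 9, 6, 5, 2, 7, 3, 8] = (0 4 6 2)(3 9 8)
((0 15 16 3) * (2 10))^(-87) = (0 15 16 3)(2 10)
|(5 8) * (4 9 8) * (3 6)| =4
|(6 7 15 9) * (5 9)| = |(5 9 6 7 15)| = 5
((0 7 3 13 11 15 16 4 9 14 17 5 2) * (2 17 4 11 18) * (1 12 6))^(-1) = (0 2 18 13 3 7)(1 6 12)(4 14 9)(5 17)(11 16 15)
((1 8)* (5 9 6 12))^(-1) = ((1 8)(5 9 6 12))^(-1) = (1 8)(5 12 6 9)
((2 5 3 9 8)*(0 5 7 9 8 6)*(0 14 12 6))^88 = (0 2 5 7 3 9 8)(6 14 12)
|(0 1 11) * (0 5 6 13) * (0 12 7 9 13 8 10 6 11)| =|(0 1)(5 11)(6 8 10)(7 9 13 12)| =12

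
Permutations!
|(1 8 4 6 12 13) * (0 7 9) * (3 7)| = 12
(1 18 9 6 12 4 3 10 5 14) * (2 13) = (1 18 9 6 12 4 3 10 5 14)(2 13) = [0, 18, 13, 10, 3, 14, 12, 7, 8, 6, 5, 11, 4, 2, 1, 15, 16, 17, 9]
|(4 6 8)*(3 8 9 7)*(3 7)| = |(3 8 4 6 9)| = 5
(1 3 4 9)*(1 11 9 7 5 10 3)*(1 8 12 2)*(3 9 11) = (1 8 12 2)(3 4 7 5 10 9) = [0, 8, 1, 4, 7, 10, 6, 5, 12, 3, 9, 11, 2]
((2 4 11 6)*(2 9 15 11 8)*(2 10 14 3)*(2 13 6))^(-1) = ((2 4 8 10 14 3 13 6 9 15 11))^(-1) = (2 11 15 9 6 13 3 14 10 8 4)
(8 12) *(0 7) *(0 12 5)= [7, 1, 2, 3, 4, 0, 6, 12, 5, 9, 10, 11, 8]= (0 7 12 8 5)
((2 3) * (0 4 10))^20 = (0 10 4)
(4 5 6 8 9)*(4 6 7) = (4 5 7)(6 8 9) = [0, 1, 2, 3, 5, 7, 8, 4, 9, 6]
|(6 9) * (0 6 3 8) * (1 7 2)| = |(0 6 9 3 8)(1 7 2)| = 15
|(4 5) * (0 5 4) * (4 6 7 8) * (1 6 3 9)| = 14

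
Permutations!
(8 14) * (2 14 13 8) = [0, 1, 14, 3, 4, 5, 6, 7, 13, 9, 10, 11, 12, 8, 2] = (2 14)(8 13)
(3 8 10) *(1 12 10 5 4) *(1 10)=(1 12)(3 8 5 4 10)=[0, 12, 2, 8, 10, 4, 6, 7, 5, 9, 3, 11, 1]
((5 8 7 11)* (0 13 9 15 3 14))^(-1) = ((0 13 9 15 3 14)(5 8 7 11))^(-1) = (0 14 3 15 9 13)(5 11 7 8)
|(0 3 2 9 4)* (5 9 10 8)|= |(0 3 2 10 8 5 9 4)|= 8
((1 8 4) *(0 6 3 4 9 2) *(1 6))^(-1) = ((0 1 8 9 2)(3 4 6))^(-1) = (0 2 9 8 1)(3 6 4)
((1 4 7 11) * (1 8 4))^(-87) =((4 7 11 8))^(-87) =(4 7 11 8)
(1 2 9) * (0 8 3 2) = (0 8 3 2 9 1) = [8, 0, 9, 2, 4, 5, 6, 7, 3, 1]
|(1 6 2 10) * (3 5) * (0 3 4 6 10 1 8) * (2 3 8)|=12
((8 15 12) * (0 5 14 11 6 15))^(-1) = ((0 5 14 11 6 15 12 8))^(-1) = (0 8 12 15 6 11 14 5)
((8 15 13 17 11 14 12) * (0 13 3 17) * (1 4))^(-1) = ((0 13)(1 4)(3 17 11 14 12 8 15))^(-1) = (0 13)(1 4)(3 15 8 12 14 11 17)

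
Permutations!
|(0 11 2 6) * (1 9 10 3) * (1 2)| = 8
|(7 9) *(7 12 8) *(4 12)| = 5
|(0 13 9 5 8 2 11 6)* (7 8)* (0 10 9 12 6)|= |(0 13 12 6 10 9 5 7 8 2 11)|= 11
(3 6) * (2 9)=(2 9)(3 6)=[0, 1, 9, 6, 4, 5, 3, 7, 8, 2]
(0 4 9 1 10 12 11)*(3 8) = [4, 10, 2, 8, 9, 5, 6, 7, 3, 1, 12, 0, 11] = (0 4 9 1 10 12 11)(3 8)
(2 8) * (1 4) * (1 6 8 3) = (1 4 6 8 2 3) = [0, 4, 3, 1, 6, 5, 8, 7, 2]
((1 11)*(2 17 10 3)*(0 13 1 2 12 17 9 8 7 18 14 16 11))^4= ((0 13 1)(2 9 8 7 18 14 16 11)(3 12 17 10))^4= (0 13 1)(2 18)(7 11)(8 16)(9 14)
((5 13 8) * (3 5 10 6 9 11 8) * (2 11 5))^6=((2 11 8 10 6 9 5 13 3))^6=(2 5 10)(3 9 8)(6 11 13)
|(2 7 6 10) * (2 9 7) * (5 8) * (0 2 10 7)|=|(0 2 10 9)(5 8)(6 7)|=4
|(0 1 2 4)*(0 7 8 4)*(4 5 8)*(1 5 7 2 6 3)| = |(0 5 8 7 4 2)(1 6 3)| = 6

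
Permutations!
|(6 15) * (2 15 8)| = |(2 15 6 8)| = 4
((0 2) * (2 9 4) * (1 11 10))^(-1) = ((0 9 4 2)(1 11 10))^(-1) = (0 2 4 9)(1 10 11)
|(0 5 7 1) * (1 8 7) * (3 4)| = 6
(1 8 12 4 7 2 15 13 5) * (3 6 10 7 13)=(1 8 12 4 13 5)(2 15 3 6 10 7)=[0, 8, 15, 6, 13, 1, 10, 2, 12, 9, 7, 11, 4, 5, 14, 3]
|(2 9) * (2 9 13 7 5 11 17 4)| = 7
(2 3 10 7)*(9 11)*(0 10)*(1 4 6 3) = [10, 4, 1, 0, 6, 5, 3, 2, 8, 11, 7, 9] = (0 10 7 2 1 4 6 3)(9 11)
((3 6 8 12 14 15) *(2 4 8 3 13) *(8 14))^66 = (2 4 14 15 13)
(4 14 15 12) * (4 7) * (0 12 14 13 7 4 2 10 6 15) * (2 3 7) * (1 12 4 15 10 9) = [4, 12, 9, 7, 13, 5, 10, 3, 8, 1, 6, 11, 15, 2, 0, 14] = (0 4 13 2 9 1 12 15 14)(3 7)(6 10)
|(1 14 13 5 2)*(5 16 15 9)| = 8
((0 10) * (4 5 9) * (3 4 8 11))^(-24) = (11)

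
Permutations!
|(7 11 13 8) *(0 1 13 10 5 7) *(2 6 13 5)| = 10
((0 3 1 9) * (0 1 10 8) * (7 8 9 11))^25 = ((0 3 10 9 1 11 7 8))^25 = (0 3 10 9 1 11 7 8)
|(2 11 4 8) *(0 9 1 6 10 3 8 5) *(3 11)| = |(0 9 1 6 10 11 4 5)(2 3 8)| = 24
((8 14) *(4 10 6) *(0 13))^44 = ((0 13)(4 10 6)(8 14))^44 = (14)(4 6 10)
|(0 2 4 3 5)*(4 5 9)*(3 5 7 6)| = |(0 2 7 6 3 9 4 5)| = 8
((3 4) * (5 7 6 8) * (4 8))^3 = ((3 8 5 7 6 4))^3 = (3 7)(4 5)(6 8)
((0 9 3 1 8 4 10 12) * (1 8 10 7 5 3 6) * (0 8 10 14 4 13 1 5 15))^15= ((0 9 6 5 3 10 12 8 13 1 14 4 7 15))^15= (0 9 6 5 3 10 12 8 13 1 14 4 7 15)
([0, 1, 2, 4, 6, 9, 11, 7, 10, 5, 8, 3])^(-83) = (3 4 6 11)(5 9)(8 10)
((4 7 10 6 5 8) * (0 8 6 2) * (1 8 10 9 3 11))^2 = ((0 10 2)(1 8 4 7 9 3 11)(5 6))^2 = (0 2 10)(1 4 9 11 8 7 3)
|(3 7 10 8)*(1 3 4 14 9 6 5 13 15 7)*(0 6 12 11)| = 26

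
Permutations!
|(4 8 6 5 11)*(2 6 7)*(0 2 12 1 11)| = 12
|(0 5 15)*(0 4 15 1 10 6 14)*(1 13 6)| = |(0 5 13 6 14)(1 10)(4 15)| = 10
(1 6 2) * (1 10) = [0, 6, 10, 3, 4, 5, 2, 7, 8, 9, 1] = (1 6 2 10)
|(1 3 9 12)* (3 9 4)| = 6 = |(1 9 12)(3 4)|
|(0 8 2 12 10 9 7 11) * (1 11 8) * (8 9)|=12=|(0 1 11)(2 12 10 8)(7 9)|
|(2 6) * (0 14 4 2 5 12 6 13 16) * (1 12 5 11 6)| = 6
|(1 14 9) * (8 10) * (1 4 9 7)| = 6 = |(1 14 7)(4 9)(8 10)|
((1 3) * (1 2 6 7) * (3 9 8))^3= ((1 9 8 3 2 6 7))^3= (1 3 7 8 6 9 2)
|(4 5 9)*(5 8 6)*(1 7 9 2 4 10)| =|(1 7 9 10)(2 4 8 6 5)| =20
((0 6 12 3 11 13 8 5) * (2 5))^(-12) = ((0 6 12 3 11 13 8 2 5))^(-12) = (0 8 3)(2 11 6)(5 13 12)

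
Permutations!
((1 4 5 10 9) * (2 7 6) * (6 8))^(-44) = (1 4 5 10 9)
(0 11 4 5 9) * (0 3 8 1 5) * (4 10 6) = (0 11 10 6 4)(1 5 9 3 8) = [11, 5, 2, 8, 0, 9, 4, 7, 1, 3, 6, 10]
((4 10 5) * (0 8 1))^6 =((0 8 1)(4 10 5))^6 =(10)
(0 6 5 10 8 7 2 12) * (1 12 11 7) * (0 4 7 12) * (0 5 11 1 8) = (0 6 11 12 4 7 2 1 5 10) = [6, 5, 1, 3, 7, 10, 11, 2, 8, 9, 0, 12, 4]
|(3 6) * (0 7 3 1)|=|(0 7 3 6 1)|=5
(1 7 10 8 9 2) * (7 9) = (1 9 2)(7 10 8) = [0, 9, 1, 3, 4, 5, 6, 10, 7, 2, 8]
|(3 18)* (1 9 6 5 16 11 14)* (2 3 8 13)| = 35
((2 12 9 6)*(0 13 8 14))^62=(0 8)(2 9)(6 12)(13 14)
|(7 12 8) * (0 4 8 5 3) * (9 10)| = 14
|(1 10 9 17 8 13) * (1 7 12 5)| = 9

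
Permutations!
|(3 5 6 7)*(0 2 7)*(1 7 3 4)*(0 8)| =6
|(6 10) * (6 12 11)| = 4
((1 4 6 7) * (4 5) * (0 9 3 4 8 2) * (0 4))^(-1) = (0 3 9)(1 7 6 4 2 8 5)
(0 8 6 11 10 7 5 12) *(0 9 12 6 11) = (0 8 11 10 7 5 6)(9 12) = [8, 1, 2, 3, 4, 6, 0, 5, 11, 12, 7, 10, 9]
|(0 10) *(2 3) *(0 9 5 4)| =|(0 10 9 5 4)(2 3)| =10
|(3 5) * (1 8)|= 2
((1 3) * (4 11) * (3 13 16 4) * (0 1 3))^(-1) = ((0 1 13 16 4 11))^(-1) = (0 11 4 16 13 1)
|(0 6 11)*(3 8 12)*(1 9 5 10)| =12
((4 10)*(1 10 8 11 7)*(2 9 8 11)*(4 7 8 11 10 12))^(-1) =(1 7 10 4 12)(2 8 11 9) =((1 12 4 10 7)(2 9 11 8))^(-1)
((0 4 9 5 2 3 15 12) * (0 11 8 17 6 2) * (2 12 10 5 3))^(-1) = (0 5 10 15 3 9 4)(6 17 8 11 12)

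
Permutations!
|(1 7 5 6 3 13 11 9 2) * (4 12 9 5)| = |(1 7 4 12 9 2)(3 13 11 5 6)| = 30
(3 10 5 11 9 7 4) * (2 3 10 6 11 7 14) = (2 3 6 11 9 14)(4 10 5 7) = [0, 1, 3, 6, 10, 7, 11, 4, 8, 14, 5, 9, 12, 13, 2]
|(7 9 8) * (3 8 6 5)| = 6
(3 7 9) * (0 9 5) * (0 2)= (0 9 3 7 5 2)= [9, 1, 0, 7, 4, 2, 6, 5, 8, 3]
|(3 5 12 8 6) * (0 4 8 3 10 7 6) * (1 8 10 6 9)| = 21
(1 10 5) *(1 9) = (1 10 5 9) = [0, 10, 2, 3, 4, 9, 6, 7, 8, 1, 5]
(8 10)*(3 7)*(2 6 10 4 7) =(2 6 10 8 4 7 3) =[0, 1, 6, 2, 7, 5, 10, 3, 4, 9, 8]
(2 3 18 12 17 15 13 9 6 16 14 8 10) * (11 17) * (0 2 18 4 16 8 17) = (0 2 3 4 16 14 17 15 13 9 6 8 10 18 12 11) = [2, 1, 3, 4, 16, 5, 8, 7, 10, 6, 18, 0, 11, 9, 17, 13, 14, 15, 12]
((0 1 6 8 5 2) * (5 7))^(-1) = (0 2 5 7 8 6 1)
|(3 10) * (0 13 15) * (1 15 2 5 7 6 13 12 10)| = |(0 12 10 3 1 15)(2 5 7 6 13)| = 30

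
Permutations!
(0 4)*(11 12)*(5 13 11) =(0 4)(5 13 11 12) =[4, 1, 2, 3, 0, 13, 6, 7, 8, 9, 10, 12, 5, 11]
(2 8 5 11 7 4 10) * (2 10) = (2 8 5 11 7 4) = [0, 1, 8, 3, 2, 11, 6, 4, 5, 9, 10, 7]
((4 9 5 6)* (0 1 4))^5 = (0 6 5 9 4 1)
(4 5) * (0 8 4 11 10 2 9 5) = (0 8 4)(2 9 5 11 10) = [8, 1, 9, 3, 0, 11, 6, 7, 4, 5, 2, 10]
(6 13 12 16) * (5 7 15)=[0, 1, 2, 3, 4, 7, 13, 15, 8, 9, 10, 11, 16, 12, 14, 5, 6]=(5 7 15)(6 13 12 16)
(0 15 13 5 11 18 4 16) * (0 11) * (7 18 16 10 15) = [7, 1, 2, 3, 10, 0, 6, 18, 8, 9, 15, 16, 12, 5, 14, 13, 11, 17, 4] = (0 7 18 4 10 15 13 5)(11 16)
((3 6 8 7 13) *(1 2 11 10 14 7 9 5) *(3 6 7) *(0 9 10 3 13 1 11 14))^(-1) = ((0 9 5 11 3 7 1 2 14 13 6 8 10))^(-1) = (0 10 8 6 13 14 2 1 7 3 11 5 9)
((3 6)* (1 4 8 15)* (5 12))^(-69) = (1 15 8 4)(3 6)(5 12)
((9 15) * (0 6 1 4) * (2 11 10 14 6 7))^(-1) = (0 4 1 6 14 10 11 2 7)(9 15)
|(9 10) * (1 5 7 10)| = 5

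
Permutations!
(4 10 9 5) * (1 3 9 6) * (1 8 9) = (1 3)(4 10 6 8 9 5) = [0, 3, 2, 1, 10, 4, 8, 7, 9, 5, 6]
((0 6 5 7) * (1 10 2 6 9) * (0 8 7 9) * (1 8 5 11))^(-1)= (1 11 6 2 10)(5 7 8 9)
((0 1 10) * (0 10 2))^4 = ((10)(0 1 2))^4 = (10)(0 1 2)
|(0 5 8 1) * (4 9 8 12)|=|(0 5 12 4 9 8 1)|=7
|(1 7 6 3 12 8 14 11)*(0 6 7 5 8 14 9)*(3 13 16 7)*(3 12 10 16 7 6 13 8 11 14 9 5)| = 40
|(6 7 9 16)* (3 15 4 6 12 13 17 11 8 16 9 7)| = |(3 15 4 6)(8 16 12 13 17 11)| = 12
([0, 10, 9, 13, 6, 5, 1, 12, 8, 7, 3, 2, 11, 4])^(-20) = [0, 4, 2, 1, 3, 5, 13, 7, 8, 9, 6, 11, 12, 10]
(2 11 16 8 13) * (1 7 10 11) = (1 7 10 11 16 8 13 2) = [0, 7, 1, 3, 4, 5, 6, 10, 13, 9, 11, 16, 12, 2, 14, 15, 8]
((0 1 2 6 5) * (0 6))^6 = (6)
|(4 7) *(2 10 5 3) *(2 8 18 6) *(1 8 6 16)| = 20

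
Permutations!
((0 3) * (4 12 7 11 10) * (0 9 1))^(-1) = ((0 3 9 1)(4 12 7 11 10))^(-1) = (0 1 9 3)(4 10 11 7 12)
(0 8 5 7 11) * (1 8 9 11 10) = (0 9 11)(1 8 5 7 10) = [9, 8, 2, 3, 4, 7, 6, 10, 5, 11, 1, 0]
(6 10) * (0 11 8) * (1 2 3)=(0 11 8)(1 2 3)(6 10)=[11, 2, 3, 1, 4, 5, 10, 7, 0, 9, 6, 8]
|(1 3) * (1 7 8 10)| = 5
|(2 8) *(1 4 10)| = 6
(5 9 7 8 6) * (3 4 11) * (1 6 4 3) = (1 6 5 9 7 8 4 11) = [0, 6, 2, 3, 11, 9, 5, 8, 4, 7, 10, 1]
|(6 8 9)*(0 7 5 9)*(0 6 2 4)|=6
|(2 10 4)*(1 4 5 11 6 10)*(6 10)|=3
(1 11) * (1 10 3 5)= [0, 11, 2, 5, 4, 1, 6, 7, 8, 9, 3, 10]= (1 11 10 3 5)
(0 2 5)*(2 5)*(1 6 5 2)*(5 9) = (0 2 1 6 9 5) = [2, 6, 1, 3, 4, 0, 9, 7, 8, 5]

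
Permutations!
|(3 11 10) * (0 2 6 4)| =12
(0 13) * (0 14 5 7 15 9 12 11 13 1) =(0 1)(5 7 15 9 12 11 13 14) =[1, 0, 2, 3, 4, 7, 6, 15, 8, 12, 10, 13, 11, 14, 5, 9]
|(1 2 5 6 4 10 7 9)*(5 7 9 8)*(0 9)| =10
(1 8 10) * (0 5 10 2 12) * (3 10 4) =(0 5 4 3 10 1 8 2 12) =[5, 8, 12, 10, 3, 4, 6, 7, 2, 9, 1, 11, 0]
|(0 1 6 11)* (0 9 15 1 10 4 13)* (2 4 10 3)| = 5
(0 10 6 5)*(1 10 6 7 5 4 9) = [6, 10, 2, 3, 9, 0, 4, 5, 8, 1, 7] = (0 6 4 9 1 10 7 5)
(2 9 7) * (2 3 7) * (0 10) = (0 10)(2 9)(3 7) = [10, 1, 9, 7, 4, 5, 6, 3, 8, 2, 0]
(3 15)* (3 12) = (3 15 12) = [0, 1, 2, 15, 4, 5, 6, 7, 8, 9, 10, 11, 3, 13, 14, 12]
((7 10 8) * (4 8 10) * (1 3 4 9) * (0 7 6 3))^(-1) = (10)(0 1 9 7)(3 6 8 4)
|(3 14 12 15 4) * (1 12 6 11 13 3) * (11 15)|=9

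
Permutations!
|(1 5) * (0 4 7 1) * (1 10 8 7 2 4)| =|(0 1 5)(2 4)(7 10 8)| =6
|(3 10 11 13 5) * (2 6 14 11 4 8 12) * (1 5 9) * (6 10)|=|(1 5 3 6 14 11 13 9)(2 10 4 8 12)|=40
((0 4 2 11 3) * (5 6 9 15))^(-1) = (0 3 11 2 4)(5 15 9 6)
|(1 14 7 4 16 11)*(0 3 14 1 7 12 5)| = |(0 3 14 12 5)(4 16 11 7)| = 20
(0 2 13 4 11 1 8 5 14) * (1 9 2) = (0 1 8 5 14)(2 13 4 11 9) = [1, 8, 13, 3, 11, 14, 6, 7, 5, 2, 10, 9, 12, 4, 0]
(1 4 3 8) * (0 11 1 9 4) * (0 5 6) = (0 11 1 5 6)(3 8 9 4) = [11, 5, 2, 8, 3, 6, 0, 7, 9, 4, 10, 1]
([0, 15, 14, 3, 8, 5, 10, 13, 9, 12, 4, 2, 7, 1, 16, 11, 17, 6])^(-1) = (1 13 7 12 9 8 4 10 6 17 16 14 2 11 15)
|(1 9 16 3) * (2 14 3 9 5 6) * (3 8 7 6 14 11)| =18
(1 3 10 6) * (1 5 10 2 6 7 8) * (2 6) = (1 3 6 5 10 7 8) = [0, 3, 2, 6, 4, 10, 5, 8, 1, 9, 7]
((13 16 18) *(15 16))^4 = ((13 15 16 18))^4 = (18)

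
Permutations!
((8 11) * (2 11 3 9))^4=((2 11 8 3 9))^4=(2 9 3 8 11)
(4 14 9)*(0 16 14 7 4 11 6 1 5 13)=(0 16 14 9 11 6 1 5 13)(4 7)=[16, 5, 2, 3, 7, 13, 1, 4, 8, 11, 10, 6, 12, 0, 9, 15, 14]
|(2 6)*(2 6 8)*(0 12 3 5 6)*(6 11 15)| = |(0 12 3 5 11 15 6)(2 8)| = 14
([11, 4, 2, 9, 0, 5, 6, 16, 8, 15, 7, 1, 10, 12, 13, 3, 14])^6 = [1, 0, 2, 3, 11, 5, 6, 7, 8, 9, 10, 4, 12, 13, 14, 15, 16]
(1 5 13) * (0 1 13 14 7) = [1, 5, 2, 3, 4, 14, 6, 0, 8, 9, 10, 11, 12, 13, 7] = (0 1 5 14 7)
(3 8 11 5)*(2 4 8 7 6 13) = (2 4 8 11 5 3 7 6 13) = [0, 1, 4, 7, 8, 3, 13, 6, 11, 9, 10, 5, 12, 2]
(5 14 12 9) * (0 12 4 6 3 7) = (0 12 9 5 14 4 6 3 7) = [12, 1, 2, 7, 6, 14, 3, 0, 8, 5, 10, 11, 9, 13, 4]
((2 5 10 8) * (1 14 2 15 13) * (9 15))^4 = (1 10 13 5 15 2 9 14 8)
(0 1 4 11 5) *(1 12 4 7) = (0 12 4 11 5)(1 7) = [12, 7, 2, 3, 11, 0, 6, 1, 8, 9, 10, 5, 4]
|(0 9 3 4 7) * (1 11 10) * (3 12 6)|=|(0 9 12 6 3 4 7)(1 11 10)|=21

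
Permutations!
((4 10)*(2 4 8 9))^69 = ((2 4 10 8 9))^69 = (2 9 8 10 4)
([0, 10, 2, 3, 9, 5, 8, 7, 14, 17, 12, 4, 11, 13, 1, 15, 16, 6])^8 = [0, 8, 2, 3, 12, 5, 9, 7, 17, 11, 14, 10, 1, 13, 6, 15, 16, 4]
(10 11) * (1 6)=(1 6)(10 11)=[0, 6, 2, 3, 4, 5, 1, 7, 8, 9, 11, 10]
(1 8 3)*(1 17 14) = (1 8 3 17 14) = [0, 8, 2, 17, 4, 5, 6, 7, 3, 9, 10, 11, 12, 13, 1, 15, 16, 14]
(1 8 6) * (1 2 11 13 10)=(1 8 6 2 11 13 10)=[0, 8, 11, 3, 4, 5, 2, 7, 6, 9, 1, 13, 12, 10]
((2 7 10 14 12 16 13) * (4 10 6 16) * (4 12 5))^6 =(2 7 6 16 13)(4 14)(5 10)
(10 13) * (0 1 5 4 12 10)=(0 1 5 4 12 10 13)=[1, 5, 2, 3, 12, 4, 6, 7, 8, 9, 13, 11, 10, 0]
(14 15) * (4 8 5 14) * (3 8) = (3 8 5 14 15 4) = [0, 1, 2, 8, 3, 14, 6, 7, 5, 9, 10, 11, 12, 13, 15, 4]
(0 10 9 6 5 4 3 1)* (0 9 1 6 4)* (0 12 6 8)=[10, 9, 2, 8, 3, 12, 5, 7, 0, 4, 1, 11, 6]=(0 10 1 9 4 3 8)(5 12 6)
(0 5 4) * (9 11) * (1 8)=[5, 8, 2, 3, 0, 4, 6, 7, 1, 11, 10, 9]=(0 5 4)(1 8)(9 11)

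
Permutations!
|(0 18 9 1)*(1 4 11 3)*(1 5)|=8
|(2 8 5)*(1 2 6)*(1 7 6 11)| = |(1 2 8 5 11)(6 7)| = 10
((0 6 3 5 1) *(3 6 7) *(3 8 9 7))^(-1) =((0 3 5 1)(7 8 9))^(-1) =(0 1 5 3)(7 9 8)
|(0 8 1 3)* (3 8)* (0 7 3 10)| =|(0 10)(1 8)(3 7)| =2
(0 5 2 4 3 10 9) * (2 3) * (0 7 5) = (2 4)(3 10 9 7 5) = [0, 1, 4, 10, 2, 3, 6, 5, 8, 7, 9]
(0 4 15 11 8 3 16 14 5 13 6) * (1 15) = (0 4 1 15 11 8 3 16 14 5 13 6) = [4, 15, 2, 16, 1, 13, 0, 7, 3, 9, 10, 8, 12, 6, 5, 11, 14]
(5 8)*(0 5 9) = (0 5 8 9) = [5, 1, 2, 3, 4, 8, 6, 7, 9, 0]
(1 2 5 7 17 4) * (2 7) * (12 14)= (1 7 17 4)(2 5)(12 14)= [0, 7, 5, 3, 1, 2, 6, 17, 8, 9, 10, 11, 14, 13, 12, 15, 16, 4]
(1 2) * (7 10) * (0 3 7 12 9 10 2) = (0 3 7 2 1)(9 10 12) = [3, 0, 1, 7, 4, 5, 6, 2, 8, 10, 12, 11, 9]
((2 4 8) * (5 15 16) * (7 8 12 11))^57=(16)(2 11)(4 7)(8 12)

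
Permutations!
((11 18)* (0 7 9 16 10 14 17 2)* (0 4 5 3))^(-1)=((0 7 9 16 10 14 17 2 4 5 3)(11 18))^(-1)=(0 3 5 4 2 17 14 10 16 9 7)(11 18)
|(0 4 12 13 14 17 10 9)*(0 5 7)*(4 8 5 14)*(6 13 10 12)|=60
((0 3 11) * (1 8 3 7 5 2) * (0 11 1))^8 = ((11)(0 7 5 2)(1 8 3))^8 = (11)(1 3 8)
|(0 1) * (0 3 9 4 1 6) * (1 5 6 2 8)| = 9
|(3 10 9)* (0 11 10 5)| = 6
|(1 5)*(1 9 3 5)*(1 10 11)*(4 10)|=|(1 4 10 11)(3 5 9)|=12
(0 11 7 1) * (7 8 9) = (0 11 8 9 7 1) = [11, 0, 2, 3, 4, 5, 6, 1, 9, 7, 10, 8]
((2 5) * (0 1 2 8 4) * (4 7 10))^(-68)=(0 8)(1 7)(2 10)(4 5)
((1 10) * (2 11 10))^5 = (1 2 11 10)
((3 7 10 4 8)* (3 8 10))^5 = ((3 7)(4 10))^5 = (3 7)(4 10)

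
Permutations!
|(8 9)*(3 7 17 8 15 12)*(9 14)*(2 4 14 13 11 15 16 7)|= |(2 4 14 9 16 7 17 8 13 11 15 12 3)|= 13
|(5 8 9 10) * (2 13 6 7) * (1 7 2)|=|(1 7)(2 13 6)(5 8 9 10)|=12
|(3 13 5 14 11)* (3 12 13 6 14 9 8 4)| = 10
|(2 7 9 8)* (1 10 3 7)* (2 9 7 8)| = 6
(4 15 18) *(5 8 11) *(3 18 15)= (3 18 4)(5 8 11)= [0, 1, 2, 18, 3, 8, 6, 7, 11, 9, 10, 5, 12, 13, 14, 15, 16, 17, 4]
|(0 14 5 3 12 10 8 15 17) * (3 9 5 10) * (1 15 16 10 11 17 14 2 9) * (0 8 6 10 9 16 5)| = |(0 2 16 9)(1 15 14 11 17 8 5)(3 12)(6 10)| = 28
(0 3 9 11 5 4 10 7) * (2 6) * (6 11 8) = (0 3 9 8 6 2 11 5 4 10 7) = [3, 1, 11, 9, 10, 4, 2, 0, 6, 8, 7, 5]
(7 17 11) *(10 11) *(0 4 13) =(0 4 13)(7 17 10 11) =[4, 1, 2, 3, 13, 5, 6, 17, 8, 9, 11, 7, 12, 0, 14, 15, 16, 10]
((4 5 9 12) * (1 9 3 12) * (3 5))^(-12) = (12)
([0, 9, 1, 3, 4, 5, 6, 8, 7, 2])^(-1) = [0, 2, 9, 3, 4, 5, 6, 8, 7, 1]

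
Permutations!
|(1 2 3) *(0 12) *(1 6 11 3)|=6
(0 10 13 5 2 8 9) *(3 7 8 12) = (0 10 13 5 2 12 3 7 8 9) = [10, 1, 12, 7, 4, 2, 6, 8, 9, 0, 13, 11, 3, 5]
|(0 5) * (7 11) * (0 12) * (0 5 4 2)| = 6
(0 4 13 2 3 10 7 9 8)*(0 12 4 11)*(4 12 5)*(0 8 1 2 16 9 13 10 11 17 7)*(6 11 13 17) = (0 6 11 8 5 4 10)(1 2 3 13 16 9)(7 17) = [6, 2, 3, 13, 10, 4, 11, 17, 5, 1, 0, 8, 12, 16, 14, 15, 9, 7]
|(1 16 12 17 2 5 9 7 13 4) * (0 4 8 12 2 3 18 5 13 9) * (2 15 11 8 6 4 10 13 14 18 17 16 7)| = 60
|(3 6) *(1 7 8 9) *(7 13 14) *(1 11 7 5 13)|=|(3 6)(5 13 14)(7 8 9 11)|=12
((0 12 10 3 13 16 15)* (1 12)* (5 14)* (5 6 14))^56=(16)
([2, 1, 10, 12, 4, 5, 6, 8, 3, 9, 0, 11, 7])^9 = [0, 1, 2, 12, 4, 5, 6, 8, 3, 9, 10, 11, 7]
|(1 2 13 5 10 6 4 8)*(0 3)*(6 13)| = 30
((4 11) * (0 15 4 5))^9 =(0 5 11 4 15)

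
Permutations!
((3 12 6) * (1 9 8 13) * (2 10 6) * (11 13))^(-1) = ((1 9 8 11 13)(2 10 6 3 12))^(-1) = (1 13 11 8 9)(2 12 3 6 10)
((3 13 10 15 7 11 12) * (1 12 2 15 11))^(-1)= ((1 12 3 13 10 11 2 15 7))^(-1)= (1 7 15 2 11 10 13 3 12)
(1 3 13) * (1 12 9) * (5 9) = (1 3 13 12 5 9) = [0, 3, 2, 13, 4, 9, 6, 7, 8, 1, 10, 11, 5, 12]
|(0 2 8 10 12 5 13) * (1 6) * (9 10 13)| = 4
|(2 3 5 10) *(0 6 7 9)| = |(0 6 7 9)(2 3 5 10)| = 4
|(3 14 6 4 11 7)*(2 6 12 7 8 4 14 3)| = |(2 6 14 12 7)(4 11 8)| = 15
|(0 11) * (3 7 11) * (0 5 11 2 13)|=|(0 3 7 2 13)(5 11)|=10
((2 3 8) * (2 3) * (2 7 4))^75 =(3 8)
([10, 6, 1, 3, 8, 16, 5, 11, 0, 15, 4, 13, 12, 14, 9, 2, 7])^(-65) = (0 8 4 10)(1 6 5 16 7 11 13 14 9 15 2)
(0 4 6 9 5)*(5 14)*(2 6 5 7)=(0 4 5)(2 6 9 14 7)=[4, 1, 6, 3, 5, 0, 9, 2, 8, 14, 10, 11, 12, 13, 7]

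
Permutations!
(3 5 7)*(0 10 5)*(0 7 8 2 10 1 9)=[1, 9, 10, 7, 4, 8, 6, 3, 2, 0, 5]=(0 1 9)(2 10 5 8)(3 7)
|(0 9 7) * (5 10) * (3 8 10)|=|(0 9 7)(3 8 10 5)|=12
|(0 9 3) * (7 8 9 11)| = 6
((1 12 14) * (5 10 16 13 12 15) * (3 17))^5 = ((1 15 5 10 16 13 12 14)(3 17))^5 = (1 13 5 14 16 15 12 10)(3 17)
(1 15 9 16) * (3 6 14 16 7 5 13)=(1 15 9 7 5 13 3 6 14 16)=[0, 15, 2, 6, 4, 13, 14, 5, 8, 7, 10, 11, 12, 3, 16, 9, 1]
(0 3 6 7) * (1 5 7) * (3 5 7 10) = (0 5 10 3 6 1 7) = [5, 7, 2, 6, 4, 10, 1, 0, 8, 9, 3]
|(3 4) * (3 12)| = 3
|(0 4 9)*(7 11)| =6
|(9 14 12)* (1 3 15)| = 3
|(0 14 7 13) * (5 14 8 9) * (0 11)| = 8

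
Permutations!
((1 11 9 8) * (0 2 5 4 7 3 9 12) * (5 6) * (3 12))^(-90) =((0 2 6 5 4 7 12)(1 11 3 9 8))^(-90) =(0 2 6 5 4 7 12)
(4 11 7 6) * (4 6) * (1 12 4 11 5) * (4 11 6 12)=[0, 4, 2, 3, 5, 1, 12, 6, 8, 9, 10, 7, 11]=(1 4 5)(6 12 11 7)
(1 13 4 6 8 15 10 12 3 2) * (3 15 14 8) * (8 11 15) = (1 13 4 6 3 2)(8 14 11 15 10 12) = [0, 13, 1, 2, 6, 5, 3, 7, 14, 9, 12, 15, 8, 4, 11, 10]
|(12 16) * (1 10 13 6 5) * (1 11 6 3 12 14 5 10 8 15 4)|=36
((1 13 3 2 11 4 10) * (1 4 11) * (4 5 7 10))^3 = ((1 13 3 2)(5 7 10))^3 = (1 2 3 13)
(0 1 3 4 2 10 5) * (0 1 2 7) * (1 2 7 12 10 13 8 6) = [7, 3, 13, 4, 12, 2, 1, 0, 6, 9, 5, 11, 10, 8] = (0 7)(1 3 4 12 10 5 2 13 8 6)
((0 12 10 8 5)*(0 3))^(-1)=(0 3 5 8 10 12)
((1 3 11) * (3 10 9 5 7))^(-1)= (1 11 3 7 5 9 10)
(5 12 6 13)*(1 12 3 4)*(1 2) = (1 12 6 13 5 3 4 2) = [0, 12, 1, 4, 2, 3, 13, 7, 8, 9, 10, 11, 6, 5]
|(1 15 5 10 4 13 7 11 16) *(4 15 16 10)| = |(1 16)(4 13 7 11 10 15 5)| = 14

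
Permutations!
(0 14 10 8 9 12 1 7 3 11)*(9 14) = (0 9 12 1 7 3 11)(8 14 10) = [9, 7, 2, 11, 4, 5, 6, 3, 14, 12, 8, 0, 1, 13, 10]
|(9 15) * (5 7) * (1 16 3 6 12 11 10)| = 14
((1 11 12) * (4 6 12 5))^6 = ((1 11 5 4 6 12))^6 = (12)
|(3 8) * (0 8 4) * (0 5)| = 5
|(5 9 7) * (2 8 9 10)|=|(2 8 9 7 5 10)|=6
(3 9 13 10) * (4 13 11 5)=(3 9 11 5 4 13 10)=[0, 1, 2, 9, 13, 4, 6, 7, 8, 11, 3, 5, 12, 10]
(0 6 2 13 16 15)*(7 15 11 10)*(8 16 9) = (0 6 2 13 9 8 16 11 10 7 15) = [6, 1, 13, 3, 4, 5, 2, 15, 16, 8, 7, 10, 12, 9, 14, 0, 11]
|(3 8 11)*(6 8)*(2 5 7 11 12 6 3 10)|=|(2 5 7 11 10)(6 8 12)|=15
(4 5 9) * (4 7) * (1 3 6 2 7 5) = (1 3 6 2 7 4)(5 9) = [0, 3, 7, 6, 1, 9, 2, 4, 8, 5]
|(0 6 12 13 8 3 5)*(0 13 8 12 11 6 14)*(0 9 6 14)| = 20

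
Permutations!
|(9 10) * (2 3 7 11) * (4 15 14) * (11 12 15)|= 8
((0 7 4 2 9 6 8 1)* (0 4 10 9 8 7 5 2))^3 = ((0 5 2 8 1 4)(6 7 10 9))^3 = (0 8)(1 5)(2 4)(6 9 10 7)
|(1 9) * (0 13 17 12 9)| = |(0 13 17 12 9 1)| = 6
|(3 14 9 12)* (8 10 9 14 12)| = 6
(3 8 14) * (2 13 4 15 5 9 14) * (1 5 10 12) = (1 5 9 14 3 8 2 13 4 15 10 12) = [0, 5, 13, 8, 15, 9, 6, 7, 2, 14, 12, 11, 1, 4, 3, 10]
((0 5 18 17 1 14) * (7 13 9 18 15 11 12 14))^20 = ((0 5 15 11 12 14)(1 7 13 9 18 17))^20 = (0 15 12)(1 13 18)(5 11 14)(7 9 17)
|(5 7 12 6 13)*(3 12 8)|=7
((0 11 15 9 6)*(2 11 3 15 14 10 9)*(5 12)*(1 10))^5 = (0 14)(1 3)(2 9)(5 12)(6 11)(10 15)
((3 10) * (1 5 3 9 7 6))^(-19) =(1 3 9 6 5 10 7)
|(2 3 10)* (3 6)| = 4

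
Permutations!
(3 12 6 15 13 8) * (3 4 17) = (3 12 6 15 13 8 4 17) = [0, 1, 2, 12, 17, 5, 15, 7, 4, 9, 10, 11, 6, 8, 14, 13, 16, 3]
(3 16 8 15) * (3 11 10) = (3 16 8 15 11 10) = [0, 1, 2, 16, 4, 5, 6, 7, 15, 9, 3, 10, 12, 13, 14, 11, 8]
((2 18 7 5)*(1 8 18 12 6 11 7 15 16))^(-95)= ((1 8 18 15 16)(2 12 6 11 7 5))^(-95)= (18)(2 12 6 11 7 5)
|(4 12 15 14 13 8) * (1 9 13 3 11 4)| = 12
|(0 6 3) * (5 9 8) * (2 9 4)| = |(0 6 3)(2 9 8 5 4)| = 15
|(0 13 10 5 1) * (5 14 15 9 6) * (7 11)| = 18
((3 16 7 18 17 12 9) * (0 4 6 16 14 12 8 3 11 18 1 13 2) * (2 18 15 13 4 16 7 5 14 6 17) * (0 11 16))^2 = ((1 4 17 8 3 6 7)(2 11 15 13 18)(5 14 12 9 16))^2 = (1 17 3 7 4 8 6)(2 15 18 11 13)(5 12 16 14 9)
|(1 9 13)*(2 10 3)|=|(1 9 13)(2 10 3)|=3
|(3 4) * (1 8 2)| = 6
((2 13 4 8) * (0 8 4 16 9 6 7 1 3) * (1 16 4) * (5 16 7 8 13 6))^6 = (16)(0 13 4 1 3)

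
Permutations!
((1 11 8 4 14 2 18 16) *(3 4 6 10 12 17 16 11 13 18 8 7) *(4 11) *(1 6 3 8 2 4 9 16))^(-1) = (1 17 12 10 6 16 9 18 13)(3 8 7 11)(4 14)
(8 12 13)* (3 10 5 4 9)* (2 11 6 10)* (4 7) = (2 11 6 10 5 7 4 9 3)(8 12 13) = [0, 1, 11, 2, 9, 7, 10, 4, 12, 3, 5, 6, 13, 8]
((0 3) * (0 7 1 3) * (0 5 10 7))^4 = (0 1 10)(3 7 5) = ((0 5 10 7 1 3))^4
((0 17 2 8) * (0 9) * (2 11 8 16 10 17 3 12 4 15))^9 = ((0 3 12 4 15 2 16 10 17 11 8 9))^9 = (0 11 16 4)(2 12 9 17)(3 8 10 15)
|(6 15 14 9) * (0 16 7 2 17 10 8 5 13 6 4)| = |(0 16 7 2 17 10 8 5 13 6 15 14 9 4)| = 14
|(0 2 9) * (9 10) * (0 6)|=|(0 2 10 9 6)|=5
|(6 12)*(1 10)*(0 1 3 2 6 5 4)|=|(0 1 10 3 2 6 12 5 4)|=9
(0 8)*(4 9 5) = (0 8)(4 9 5) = [8, 1, 2, 3, 9, 4, 6, 7, 0, 5]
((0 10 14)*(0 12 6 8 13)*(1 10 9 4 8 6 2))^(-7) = ((0 9 4 8 13)(1 10 14 12 2))^(-7) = (0 8 9 13 4)(1 12 10 2 14)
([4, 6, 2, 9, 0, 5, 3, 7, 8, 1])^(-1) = [4, 9, 2, 6, 0, 5, 1, 7, 8, 3]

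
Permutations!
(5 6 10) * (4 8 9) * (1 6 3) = [0, 6, 2, 1, 8, 3, 10, 7, 9, 4, 5] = (1 6 10 5 3)(4 8 9)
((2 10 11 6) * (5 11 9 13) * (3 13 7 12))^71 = (2 10 9 7 12 3 13 5 11 6)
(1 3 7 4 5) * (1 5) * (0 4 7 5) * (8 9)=[4, 3, 2, 5, 1, 0, 6, 7, 9, 8]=(0 4 1 3 5)(8 9)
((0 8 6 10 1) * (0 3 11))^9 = ((0 8 6 10 1 3 11))^9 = (0 6 1 11 8 10 3)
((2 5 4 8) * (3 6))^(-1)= ((2 5 4 8)(3 6))^(-1)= (2 8 4 5)(3 6)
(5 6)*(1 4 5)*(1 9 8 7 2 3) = [0, 4, 3, 1, 5, 6, 9, 2, 7, 8] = (1 4 5 6 9 8 7 2 3)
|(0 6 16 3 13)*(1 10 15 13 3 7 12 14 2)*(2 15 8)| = 8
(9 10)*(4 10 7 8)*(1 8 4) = [0, 8, 2, 3, 10, 5, 6, 4, 1, 7, 9] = (1 8)(4 10 9 7)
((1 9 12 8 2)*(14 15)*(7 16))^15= (7 16)(14 15)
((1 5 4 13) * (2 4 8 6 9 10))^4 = (1 9 13 6 4 8 2 5 10)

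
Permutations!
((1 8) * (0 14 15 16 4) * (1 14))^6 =((0 1 8 14 15 16 4))^6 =(0 4 16 15 14 8 1)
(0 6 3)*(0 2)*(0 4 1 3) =(0 6)(1 3 2 4) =[6, 3, 4, 2, 1, 5, 0]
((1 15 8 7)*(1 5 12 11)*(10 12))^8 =(15)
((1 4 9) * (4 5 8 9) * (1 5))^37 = (5 8 9) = ((5 8 9))^37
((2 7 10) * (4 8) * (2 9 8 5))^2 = (2 10 8 5 7 9 4)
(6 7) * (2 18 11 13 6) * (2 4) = (2 18 11 13 6 7 4) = [0, 1, 18, 3, 2, 5, 7, 4, 8, 9, 10, 13, 12, 6, 14, 15, 16, 17, 11]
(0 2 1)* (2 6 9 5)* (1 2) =[6, 0, 2, 3, 4, 1, 9, 7, 8, 5] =(0 6 9 5 1)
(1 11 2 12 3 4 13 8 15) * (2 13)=(1 11 13 8 15)(2 12 3 4)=[0, 11, 12, 4, 2, 5, 6, 7, 15, 9, 10, 13, 3, 8, 14, 1]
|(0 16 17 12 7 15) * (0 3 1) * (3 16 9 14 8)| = |(0 9 14 8 3 1)(7 15 16 17 12)| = 30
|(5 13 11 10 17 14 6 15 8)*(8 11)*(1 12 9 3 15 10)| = 12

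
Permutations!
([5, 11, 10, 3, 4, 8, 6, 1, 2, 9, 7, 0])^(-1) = (0 11 1 7 10 2 8 5)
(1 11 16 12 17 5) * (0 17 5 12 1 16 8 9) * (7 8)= (0 17 12 5 16 1 11 7 8 9)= [17, 11, 2, 3, 4, 16, 6, 8, 9, 0, 10, 7, 5, 13, 14, 15, 1, 12]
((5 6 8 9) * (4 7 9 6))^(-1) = ((4 7 9 5)(6 8))^(-1) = (4 5 9 7)(6 8)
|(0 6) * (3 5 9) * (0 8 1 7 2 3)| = |(0 6 8 1 7 2 3 5 9)| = 9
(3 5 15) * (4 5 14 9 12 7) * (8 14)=[0, 1, 2, 8, 5, 15, 6, 4, 14, 12, 10, 11, 7, 13, 9, 3]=(3 8 14 9 12 7 4 5 15)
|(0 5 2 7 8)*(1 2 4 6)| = 8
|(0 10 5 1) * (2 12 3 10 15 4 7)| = |(0 15 4 7 2 12 3 10 5 1)| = 10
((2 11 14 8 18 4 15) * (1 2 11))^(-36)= (18)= ((1 2)(4 15 11 14 8 18))^(-36)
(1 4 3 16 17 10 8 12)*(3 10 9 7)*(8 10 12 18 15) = (1 4 12)(3 16 17 9 7)(8 18 15) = [0, 4, 2, 16, 12, 5, 6, 3, 18, 7, 10, 11, 1, 13, 14, 8, 17, 9, 15]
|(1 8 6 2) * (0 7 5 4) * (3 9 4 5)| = 20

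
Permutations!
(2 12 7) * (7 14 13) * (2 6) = [0, 1, 12, 3, 4, 5, 2, 6, 8, 9, 10, 11, 14, 7, 13] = (2 12 14 13 7 6)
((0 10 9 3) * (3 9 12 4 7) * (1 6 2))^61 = ((0 10 12 4 7 3)(1 6 2))^61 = (0 10 12 4 7 3)(1 6 2)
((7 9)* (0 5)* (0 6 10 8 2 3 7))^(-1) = (0 9 7 3 2 8 10 6 5)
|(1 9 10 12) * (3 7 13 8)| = 4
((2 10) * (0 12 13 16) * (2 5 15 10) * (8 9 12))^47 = (0 16 13 12 9 8)(5 10 15)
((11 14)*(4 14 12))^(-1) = ((4 14 11 12))^(-1) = (4 12 11 14)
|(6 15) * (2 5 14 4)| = 4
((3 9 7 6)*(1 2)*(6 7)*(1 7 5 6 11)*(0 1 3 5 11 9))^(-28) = (0 2 11)(1 7 3)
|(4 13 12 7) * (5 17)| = 4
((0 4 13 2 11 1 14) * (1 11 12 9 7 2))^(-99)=((0 4 13 1 14)(2 12 9 7))^(-99)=(0 4 13 1 14)(2 12 9 7)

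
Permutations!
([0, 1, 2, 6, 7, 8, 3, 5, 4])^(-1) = [0, 1, 2, 6, 8, 7, 3, 4, 5]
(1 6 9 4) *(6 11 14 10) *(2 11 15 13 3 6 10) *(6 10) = (1 15 13 3 10 6 9 4)(2 11 14) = [0, 15, 11, 10, 1, 5, 9, 7, 8, 4, 6, 14, 12, 3, 2, 13]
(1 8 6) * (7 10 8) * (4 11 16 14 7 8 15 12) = [0, 8, 2, 3, 11, 5, 1, 10, 6, 9, 15, 16, 4, 13, 7, 12, 14] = (1 8 6)(4 11 16 14 7 10 15 12)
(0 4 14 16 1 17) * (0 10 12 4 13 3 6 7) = (0 13 3 6 7)(1 17 10 12 4 14 16) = [13, 17, 2, 6, 14, 5, 7, 0, 8, 9, 12, 11, 4, 3, 16, 15, 1, 10]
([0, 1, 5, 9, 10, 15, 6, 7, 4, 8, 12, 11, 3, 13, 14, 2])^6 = (15)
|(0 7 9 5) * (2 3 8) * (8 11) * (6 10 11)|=|(0 7 9 5)(2 3 6 10 11 8)|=12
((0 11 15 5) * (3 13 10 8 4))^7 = ((0 11 15 5)(3 13 10 8 4))^7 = (0 5 15 11)(3 10 4 13 8)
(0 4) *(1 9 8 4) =(0 1 9 8 4) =[1, 9, 2, 3, 0, 5, 6, 7, 4, 8]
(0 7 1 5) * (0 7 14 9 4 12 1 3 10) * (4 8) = [14, 5, 2, 10, 12, 7, 6, 3, 4, 8, 0, 11, 1, 13, 9] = (0 14 9 8 4 12 1 5 7 3 10)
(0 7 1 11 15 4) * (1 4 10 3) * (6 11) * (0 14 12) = [7, 6, 2, 1, 14, 5, 11, 4, 8, 9, 3, 15, 0, 13, 12, 10] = (0 7 4 14 12)(1 6 11 15 10 3)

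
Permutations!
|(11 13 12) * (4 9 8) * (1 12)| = 12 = |(1 12 11 13)(4 9 8)|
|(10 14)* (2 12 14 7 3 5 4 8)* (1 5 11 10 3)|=|(1 5 4 8 2 12 14 3 11 10 7)|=11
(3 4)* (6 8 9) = [0, 1, 2, 4, 3, 5, 8, 7, 9, 6] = (3 4)(6 8 9)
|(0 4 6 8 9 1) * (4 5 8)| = 10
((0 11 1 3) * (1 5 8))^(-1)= ((0 11 5 8 1 3))^(-1)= (0 3 1 8 5 11)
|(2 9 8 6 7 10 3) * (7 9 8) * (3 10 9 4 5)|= 6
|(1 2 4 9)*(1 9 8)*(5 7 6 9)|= |(1 2 4 8)(5 7 6 9)|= 4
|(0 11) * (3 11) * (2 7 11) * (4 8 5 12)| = |(0 3 2 7 11)(4 8 5 12)| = 20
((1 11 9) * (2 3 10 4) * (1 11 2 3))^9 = (1 2)(9 11) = ((1 2)(3 10 4)(9 11))^9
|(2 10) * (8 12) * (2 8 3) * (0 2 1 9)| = 8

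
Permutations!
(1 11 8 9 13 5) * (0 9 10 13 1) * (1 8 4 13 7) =[9, 11, 2, 3, 13, 0, 6, 1, 10, 8, 7, 4, 12, 5] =(0 9 8 10 7 1 11 4 13 5)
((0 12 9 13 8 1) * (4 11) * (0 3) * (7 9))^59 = ((0 12 7 9 13 8 1 3)(4 11))^59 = (0 9 1 12 13 3 7 8)(4 11)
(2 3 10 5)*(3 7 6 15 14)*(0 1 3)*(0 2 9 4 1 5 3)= (0 5 9 4 1)(2 7 6 15 14)(3 10)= [5, 0, 7, 10, 1, 9, 15, 6, 8, 4, 3, 11, 12, 13, 2, 14]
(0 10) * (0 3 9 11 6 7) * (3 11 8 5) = (0 10 11 6 7)(3 9 8 5) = [10, 1, 2, 9, 4, 3, 7, 0, 5, 8, 11, 6]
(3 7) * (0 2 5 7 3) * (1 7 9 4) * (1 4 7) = (0 2 5 9 7) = [2, 1, 5, 3, 4, 9, 6, 0, 8, 7]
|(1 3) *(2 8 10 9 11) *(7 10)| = |(1 3)(2 8 7 10 9 11)| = 6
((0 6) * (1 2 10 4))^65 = ((0 6)(1 2 10 4))^65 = (0 6)(1 2 10 4)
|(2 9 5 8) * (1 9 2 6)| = 5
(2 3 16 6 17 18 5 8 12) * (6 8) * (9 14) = (2 3 16 8 12)(5 6 17 18)(9 14) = [0, 1, 3, 16, 4, 6, 17, 7, 12, 14, 10, 11, 2, 13, 9, 15, 8, 18, 5]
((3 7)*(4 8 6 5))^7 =(3 7)(4 5 6 8)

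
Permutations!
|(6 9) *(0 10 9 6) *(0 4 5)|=|(0 10 9 4 5)|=5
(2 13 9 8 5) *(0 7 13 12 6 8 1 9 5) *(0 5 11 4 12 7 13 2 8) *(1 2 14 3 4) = (0 13 11 1 9 2 7 14 3 4 12 6)(5 8) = [13, 9, 7, 4, 12, 8, 0, 14, 5, 2, 10, 1, 6, 11, 3]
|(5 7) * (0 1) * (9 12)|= |(0 1)(5 7)(9 12)|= 2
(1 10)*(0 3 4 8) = [3, 10, 2, 4, 8, 5, 6, 7, 0, 9, 1] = (0 3 4 8)(1 10)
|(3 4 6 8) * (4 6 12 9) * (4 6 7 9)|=10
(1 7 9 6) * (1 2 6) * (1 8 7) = (2 6)(7 9 8) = [0, 1, 6, 3, 4, 5, 2, 9, 7, 8]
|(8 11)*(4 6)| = 2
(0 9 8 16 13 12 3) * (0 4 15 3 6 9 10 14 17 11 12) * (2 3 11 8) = (0 10 14 17 8 16 13)(2 3 4 15 11 12 6 9) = [10, 1, 3, 4, 15, 5, 9, 7, 16, 2, 14, 12, 6, 0, 17, 11, 13, 8]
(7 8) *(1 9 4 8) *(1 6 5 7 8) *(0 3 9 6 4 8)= (0 3 9 8)(1 6 5 7 4)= [3, 6, 2, 9, 1, 7, 5, 4, 0, 8]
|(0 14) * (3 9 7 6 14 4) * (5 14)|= |(0 4 3 9 7 6 5 14)|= 8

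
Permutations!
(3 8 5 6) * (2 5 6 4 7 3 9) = [0, 1, 5, 8, 7, 4, 9, 3, 6, 2] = (2 5 4 7 3 8 6 9)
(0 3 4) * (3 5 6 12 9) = [5, 1, 2, 4, 0, 6, 12, 7, 8, 3, 10, 11, 9] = (0 5 6 12 9 3 4)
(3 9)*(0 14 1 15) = (0 14 1 15)(3 9) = [14, 15, 2, 9, 4, 5, 6, 7, 8, 3, 10, 11, 12, 13, 1, 0]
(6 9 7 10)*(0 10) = (0 10 6 9 7) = [10, 1, 2, 3, 4, 5, 9, 0, 8, 7, 6]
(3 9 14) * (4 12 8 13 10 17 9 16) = (3 16 4 12 8 13 10 17 9 14) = [0, 1, 2, 16, 12, 5, 6, 7, 13, 14, 17, 11, 8, 10, 3, 15, 4, 9]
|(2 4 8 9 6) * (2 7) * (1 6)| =|(1 6 7 2 4 8 9)| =7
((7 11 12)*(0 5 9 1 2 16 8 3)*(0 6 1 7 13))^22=((0 5 9 7 11 12 13)(1 2 16 8 3 6))^22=(0 5 9 7 11 12 13)(1 3 16)(2 6 8)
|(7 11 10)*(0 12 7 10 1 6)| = |(0 12 7 11 1 6)| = 6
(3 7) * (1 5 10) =(1 5 10)(3 7) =[0, 5, 2, 7, 4, 10, 6, 3, 8, 9, 1]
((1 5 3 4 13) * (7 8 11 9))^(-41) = (1 13 4 3 5)(7 9 11 8) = ((1 5 3 4 13)(7 8 11 9))^(-41)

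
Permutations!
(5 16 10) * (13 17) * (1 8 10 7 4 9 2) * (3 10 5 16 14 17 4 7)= (1 8 5 14 17 13 4 9 2)(3 10 16)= [0, 8, 1, 10, 9, 14, 6, 7, 5, 2, 16, 11, 12, 4, 17, 15, 3, 13]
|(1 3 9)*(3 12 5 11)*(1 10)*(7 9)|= 8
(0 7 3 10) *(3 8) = (0 7 8 3 10) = [7, 1, 2, 10, 4, 5, 6, 8, 3, 9, 0]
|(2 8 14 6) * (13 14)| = 5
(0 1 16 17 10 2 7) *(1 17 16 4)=[17, 4, 7, 3, 1, 5, 6, 0, 8, 9, 2, 11, 12, 13, 14, 15, 16, 10]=(0 17 10 2 7)(1 4)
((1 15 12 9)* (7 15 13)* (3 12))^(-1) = ((1 13 7 15 3 12 9))^(-1) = (1 9 12 3 15 7 13)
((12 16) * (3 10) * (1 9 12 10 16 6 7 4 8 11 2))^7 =((1 9 12 6 7 4 8 11 2)(3 16 10))^7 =(1 11 4 6 9 2 8 7 12)(3 16 10)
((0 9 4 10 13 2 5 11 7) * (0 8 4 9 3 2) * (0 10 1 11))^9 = (0 3 2 5)(1 4 8 7 11)(10 13)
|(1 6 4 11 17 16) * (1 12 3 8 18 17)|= 12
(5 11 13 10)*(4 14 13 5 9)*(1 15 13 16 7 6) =(1 15 13 10 9 4 14 16 7 6)(5 11) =[0, 15, 2, 3, 14, 11, 1, 6, 8, 4, 9, 5, 12, 10, 16, 13, 7]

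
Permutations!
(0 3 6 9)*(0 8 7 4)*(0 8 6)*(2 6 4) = (0 3)(2 6 9 4 8 7) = [3, 1, 6, 0, 8, 5, 9, 2, 7, 4]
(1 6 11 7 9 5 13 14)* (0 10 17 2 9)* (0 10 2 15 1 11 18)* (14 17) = (0 2 9 5 13 17 15 1 6 18)(7 10 14 11) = [2, 6, 9, 3, 4, 13, 18, 10, 8, 5, 14, 7, 12, 17, 11, 1, 16, 15, 0]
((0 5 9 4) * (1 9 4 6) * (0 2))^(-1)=((0 5 4 2)(1 9 6))^(-1)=(0 2 4 5)(1 6 9)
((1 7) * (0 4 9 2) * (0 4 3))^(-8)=(2 4 9)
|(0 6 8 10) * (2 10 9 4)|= 7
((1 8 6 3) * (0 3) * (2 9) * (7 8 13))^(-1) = (0 6 8 7 13 1 3)(2 9)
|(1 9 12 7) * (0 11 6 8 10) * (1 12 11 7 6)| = |(0 7 12 6 8 10)(1 9 11)| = 6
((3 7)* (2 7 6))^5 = (2 7 3 6)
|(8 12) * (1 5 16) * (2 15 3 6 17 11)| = |(1 5 16)(2 15 3 6 17 11)(8 12)| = 6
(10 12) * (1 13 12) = [0, 13, 2, 3, 4, 5, 6, 7, 8, 9, 1, 11, 10, 12] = (1 13 12 10)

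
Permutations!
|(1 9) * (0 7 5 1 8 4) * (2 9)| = 8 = |(0 7 5 1 2 9 8 4)|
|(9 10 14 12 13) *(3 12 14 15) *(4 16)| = 6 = |(3 12 13 9 10 15)(4 16)|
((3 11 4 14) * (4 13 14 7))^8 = (14)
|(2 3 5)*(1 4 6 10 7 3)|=|(1 4 6 10 7 3 5 2)|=8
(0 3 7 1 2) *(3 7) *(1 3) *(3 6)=(0 7 6 3 1 2)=[7, 2, 0, 1, 4, 5, 3, 6]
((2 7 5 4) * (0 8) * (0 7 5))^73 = (0 8 7)(2 5 4)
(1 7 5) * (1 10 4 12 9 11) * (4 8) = (1 7 5 10 8 4 12 9 11) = [0, 7, 2, 3, 12, 10, 6, 5, 4, 11, 8, 1, 9]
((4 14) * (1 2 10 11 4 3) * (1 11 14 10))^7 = ((1 2)(3 11 4 10 14))^7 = (1 2)(3 4 14 11 10)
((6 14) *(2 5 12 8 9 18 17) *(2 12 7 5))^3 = (5 7)(6 14)(8 17 9 12 18)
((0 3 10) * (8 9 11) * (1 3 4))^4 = (0 10 3 1 4)(8 9 11)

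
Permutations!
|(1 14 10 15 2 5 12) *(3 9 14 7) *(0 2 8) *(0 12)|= |(0 2 5)(1 7 3 9 14 10 15 8 12)|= 9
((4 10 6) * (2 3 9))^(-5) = (2 3 9)(4 10 6)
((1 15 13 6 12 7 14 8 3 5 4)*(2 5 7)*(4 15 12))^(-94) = ((1 12 2 5 15 13 6 4)(3 7 14 8))^(-94) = (1 2 15 6)(3 14)(4 12 5 13)(7 8)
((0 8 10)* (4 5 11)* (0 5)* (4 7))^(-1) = (0 4 7 11 5 10 8)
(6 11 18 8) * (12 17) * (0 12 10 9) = [12, 1, 2, 3, 4, 5, 11, 7, 6, 0, 9, 18, 17, 13, 14, 15, 16, 10, 8] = (0 12 17 10 9)(6 11 18 8)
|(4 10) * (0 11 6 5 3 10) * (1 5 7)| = 9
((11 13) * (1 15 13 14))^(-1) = ((1 15 13 11 14))^(-1) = (1 14 11 13 15)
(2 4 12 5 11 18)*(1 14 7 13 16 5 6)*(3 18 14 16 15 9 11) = (1 16 5 3 18 2 4 12 6)(7 13 15 9 11 14) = [0, 16, 4, 18, 12, 3, 1, 13, 8, 11, 10, 14, 6, 15, 7, 9, 5, 17, 2]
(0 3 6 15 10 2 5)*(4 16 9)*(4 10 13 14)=(0 3 6 15 13 14 4 16 9 10 2 5)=[3, 1, 5, 6, 16, 0, 15, 7, 8, 10, 2, 11, 12, 14, 4, 13, 9]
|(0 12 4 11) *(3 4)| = 5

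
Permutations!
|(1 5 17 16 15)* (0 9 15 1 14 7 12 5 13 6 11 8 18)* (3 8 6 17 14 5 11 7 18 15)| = |(0 9 3 8 15 5 14 18)(1 13 17 16)(6 7 12 11)| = 8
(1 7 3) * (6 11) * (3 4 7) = (1 3)(4 7)(6 11) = [0, 3, 2, 1, 7, 5, 11, 4, 8, 9, 10, 6]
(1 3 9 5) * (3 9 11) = (1 9 5)(3 11) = [0, 9, 2, 11, 4, 1, 6, 7, 8, 5, 10, 3]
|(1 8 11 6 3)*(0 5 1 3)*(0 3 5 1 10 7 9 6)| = 12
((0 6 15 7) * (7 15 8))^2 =(15)(0 8)(6 7)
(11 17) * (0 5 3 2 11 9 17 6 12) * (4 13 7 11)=(0 5 3 2 4 13 7 11 6 12)(9 17)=[5, 1, 4, 2, 13, 3, 12, 11, 8, 17, 10, 6, 0, 7, 14, 15, 16, 9]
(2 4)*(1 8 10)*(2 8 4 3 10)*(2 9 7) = [0, 4, 3, 10, 8, 5, 6, 2, 9, 7, 1] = (1 4 8 9 7 2 3 10)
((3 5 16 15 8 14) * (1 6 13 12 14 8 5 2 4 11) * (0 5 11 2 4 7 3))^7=(0 13 11 5 12 1 16 14 6 15)(2 4 3 7)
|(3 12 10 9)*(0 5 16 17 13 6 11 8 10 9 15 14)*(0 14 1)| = |(0 5 16 17 13 6 11 8 10 15 1)(3 12 9)| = 33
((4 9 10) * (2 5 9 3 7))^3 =(2 10 7 9 3 5 4)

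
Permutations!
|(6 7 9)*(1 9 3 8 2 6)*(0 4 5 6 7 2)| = |(0 4 5 6 2 7 3 8)(1 9)| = 8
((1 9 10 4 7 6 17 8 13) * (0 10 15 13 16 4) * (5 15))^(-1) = (0 10)(1 13 15 5 9)(4 16 8 17 6 7)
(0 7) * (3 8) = (0 7)(3 8) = [7, 1, 2, 8, 4, 5, 6, 0, 3]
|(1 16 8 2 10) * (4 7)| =10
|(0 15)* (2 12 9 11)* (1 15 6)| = 4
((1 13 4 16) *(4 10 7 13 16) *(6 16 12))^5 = (1 12 6 16)(7 10 13) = ((1 12 6 16)(7 13 10))^5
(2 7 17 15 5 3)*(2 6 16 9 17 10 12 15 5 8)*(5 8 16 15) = [0, 1, 7, 6, 4, 3, 15, 10, 2, 17, 12, 11, 5, 13, 14, 16, 9, 8] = (2 7 10 12 5 3 6 15 16 9 17 8)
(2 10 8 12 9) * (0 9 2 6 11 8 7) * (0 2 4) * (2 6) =(0 9 2 10 7 6 11 8 12 4) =[9, 1, 10, 3, 0, 5, 11, 6, 12, 2, 7, 8, 4]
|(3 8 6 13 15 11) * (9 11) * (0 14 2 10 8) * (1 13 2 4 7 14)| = |(0 1 13 15 9 11 3)(2 10 8 6)(4 7 14)| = 84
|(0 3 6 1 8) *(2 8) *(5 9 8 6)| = |(0 3 5 9 8)(1 2 6)| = 15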